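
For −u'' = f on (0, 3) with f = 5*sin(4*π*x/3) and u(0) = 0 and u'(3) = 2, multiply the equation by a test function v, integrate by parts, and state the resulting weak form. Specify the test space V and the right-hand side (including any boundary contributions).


V = {v ∈ H^1(0, 3) : v(0) = 0} (test functions vanish at x = 0 where u is specified); weak form: ∫_0^3 u'v' dx = ∫_0^3 (5*sin(4*π*x/3)) v dx + 2·v(3) for all v ∈ V.

Multiply both sides by a test function v and integrate from 0 to 3:
  ∫_0^3 −u''(x) v(x) dx = ∫_0^3 f(x) v(x) dx.
Integrate the LHS by parts once:
  ∫_0^3 −u'' v dx = −[u'(x) v(x)]_0^3 + ∫_0^3 u'(x) v'(x) dx.
Thus ∫_0^3 u'(x) v'(x) dx = ∫_0^3 f(x) v(x) dx + [u'(x) v(x)]_0^3.
Choose V so that boundary terms are either known or forced to vanish.
Mixed BC: u(0) = 0 (Dirichlet) and u'(3) = 2 (Neumann). Define V = {v ∈ H^1(0, 3) : v(0) = 0}. Then [u' v]_0^3 = u'(3)·v(3) − u'(0)·0 = 2·v(3).
Weak formulation: find u (satisfying any essential BC) such that ∫_0^3 u'(x) v'(x) dx = ∫_0^3 f v dx + 2·v(3) for all v ∈ V (Dirichlet at 0 absorbed into V; Neumann datum at x = 3 contributes the boundary term).
Substituting f(x) = 5*sin(4*π*x/3), the right-hand side is ∫_0^3 (5*sin(4*π*x/3)) v dx + 2·v(3).


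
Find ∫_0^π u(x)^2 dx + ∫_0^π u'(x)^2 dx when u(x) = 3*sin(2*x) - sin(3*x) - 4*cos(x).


||u||_{H^1(0,π)}^2 = -64 + 87*π/2

u'(x) = 4*sin(x) + 6*cos(2*x) - 3*cos(3*x).
Expand u² and (u')² and integrate term by term on (0, π), using: for integers n ≥ 1, ∫_0^π sin²(nx) dx = ∫_0^π cos²(nx) dx = π/2; for n ≠ n', ∫_0^π sin(nx)sin(n'x) dx = ∫_0^π cos(nx)cos(n'x) dx = 0; and by product-to-sum, ∫_0^π sin(nx)cos(n'x) dx = ½∫_0^π [sin((n+n')x) + sin((n−n')x)] dx, which is 0 when n+n' is even and 2n/(n²−n'²) when n+n' is odd (it need not vanish on (0, π)).
  u² squared terms: (-1)²·∫sin(3x)² dx = 1·π/2 = π/2;  (-4)²·∫cos(x)² dx = 16·π/2 = 8*π;  (3)²·∫sin(2x)² dx = 9·π/2 = 9*π/2.
  u² cross terms: 2·(-1)·(-4)·∫sin(3x)·cos(x) dx = 8·(0) = 0;  2·(-1)·(3)·∫sin(3x)·sin(2x) dx = -6·(0) = 0;  2·(-4)·(3)·∫cos(x)·sin(2x) dx = -24·(4/3) = -32.
  So ∫_0^π u² dx = π/2 + 8*π + 9*π/2 + 0 + 0 − 32 = -32 + 13*π.
  (u')² squared terms: (-3)²·∫cos(3x)² dx = 9·π/2 = 9*π/2;  (4)²·∫sin(x)² dx = 16·π/2 = 8*π;  (6)²·∫cos(2x)² dx = 36·π/2 = 18*π.
  (u')² cross terms: 2·(-3)·(4)·∫cos(3x)·sin(x) dx = -24·(0) = 0;  2·(-3)·(6)·∫cos(3x)·cos(2x) dx = -36·(0) = 0;  2·(4)·(6)·∫sin(x)·cos(2x) dx = 48·(-2/3) = -32.
  So ∫_0^π (u')² dx = 9*π/2 + 8*π + 18*π + 0 + 0 − 32 = -32 + 61*π/2.
||u||_{H^1}^2 = (-32 + 13*π) + (-32 + 61*π/2) = -64 + 87*π/2.


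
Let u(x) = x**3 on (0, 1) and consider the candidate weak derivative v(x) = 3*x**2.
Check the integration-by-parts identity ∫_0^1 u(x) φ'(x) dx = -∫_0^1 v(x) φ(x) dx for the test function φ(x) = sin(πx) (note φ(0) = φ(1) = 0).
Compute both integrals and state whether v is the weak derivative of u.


LHS = -3/π + 12/π^3, RHS = -3/π + 12/π^3. Yes, v = u' weakly.

u(x) = x**3, classical derivative u'(x) = 3*x**2.
φ(x) = sin(πx), so φ'(x) = π*cos(π*x).
Note φ(0) = φ(1) = 0, so the boundary term u·φ vanishes.
LHS = ∫_0^1 u(x) φ'(x) dx = ∫_0^1 (π*x^3*cos(π*x)) dx. Term by term:
  ∫_0^1 π*x^3*cos(π*x) dx = -3/π + 12/π^3.
So LHS = -3/π + 12/π^3.
∫_0^1 v(x) φ(x) dx = ∫_0^1 (3*x^2*sin(π*x)) dx. Term by term:
  ∫_0^1 3*x^2*sin(π*x) dx = -12/π^3 + 3/π.
So RHS = -∫_0^1 v(x) φ(x) dx = -3/π + 12/π^3.
LHS = RHS, so the identity holds for this test φ.
Moreover u is smooth here and v(x) = u'(x) = 3*x**2 pointwise, so the identity holds for every test function. Hence v is the weak derivative of u.


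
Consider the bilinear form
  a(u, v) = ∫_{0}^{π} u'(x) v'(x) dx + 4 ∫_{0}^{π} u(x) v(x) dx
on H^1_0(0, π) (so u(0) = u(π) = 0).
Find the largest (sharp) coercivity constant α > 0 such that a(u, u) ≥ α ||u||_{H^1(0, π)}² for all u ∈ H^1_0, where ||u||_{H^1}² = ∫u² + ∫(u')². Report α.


α = 1

Coercivity of a(·,·) on H^1_0(0, π) means a(u, u) ≥ α ||u||_{H^1}² for every u ∈ H^1_0.
The interval has length L = π, and Poincaré/coercivity depend only on L. Here a(u, u) = ∫(u')² + (4)·∫u².
Here c = 4 ≥ 1, so a(u,u) = ∫(u')² + c∫u² ≥ ∫(u')² + ∫u² = ||u||_{H^1}², i.e. α = 1 works. No larger α is possible: a(u,u) ≥ α||u||_{H^1}² means (1−α)∫(u')² ≥ (α−c)∫u², and for the modes u_n = sin(nπ(x−x₀)/L) (x₀ the left endpoint) one has ∫u_n²/∫(u_n')² = (L/(nπ))² → 0, so a(u_n,u_n)/||u_n||_{H^1}² → 1. Hence the optimal constant is α = 1.
Therefore α = 1.


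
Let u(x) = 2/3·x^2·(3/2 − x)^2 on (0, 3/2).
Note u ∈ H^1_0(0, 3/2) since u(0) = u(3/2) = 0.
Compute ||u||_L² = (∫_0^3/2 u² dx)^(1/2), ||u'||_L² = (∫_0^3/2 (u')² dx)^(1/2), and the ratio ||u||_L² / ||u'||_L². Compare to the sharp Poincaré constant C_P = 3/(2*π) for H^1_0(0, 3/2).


||u||_L² / ||u'||_L² = sqrt(3)/4 < C_P = 3/(2*π).

u(x) = 2/3·x^2·(3/2 − x)^2, so u'(x) = x*(2*x - 3)*(4*x - 3)/3.
u(x) = 2/3·x^2·(3/2 − x)^2 vanishes at x = 0 and x = 3/2, so u ∈ H^1_0(0, 3/2). Differentiate via the product rule and integrate the resulting polynomials term by term.
  ∫_0^3/2 u² dx = ∫_0^3/2 (4*x^8/9 - 8*x^7/3 + 6*x^6 - 6*x^5 + 9*x^4/4) dx. Term by term:
    ∫_0^3/2 4*x^8/9 dx = 243/128;  ∫_0^3/2 -8*x^7/3 dx = -2187/256;  ∫_0^3/2 6*x^6 dx = 6561/448;
    ∫_0^3/2 -6*x^5 dx = -729/64;  ∫_0^3/2 9*x^4/4 dx = 2187/640.
  Sum: 243/128 − 2187/256 + 6561/448 − 729/64 + 2187/640 = 243/8960.
  ∫_0^3/2 (u')² dx = ∫_0^3/2 (64*x^6/9 - 32*x^5 + 52*x^4 - 36*x^3 + 9*x^2) dx. Term by term:
    ∫_0^3/2 64*x^6/9 dx = 243/14;  ∫_0^3/2 -32*x^5 dx = -243/4;  ∫_0^3/2 52*x^4 dx = 3159/40;
    ∫_0^3/2 -36*x^3 dx = -729/16;  ∫_0^3/2 9*x^2 dx = 81/8.
  Sum: 243/14 − 243/4 + 3159/40 − 729/16 + 81/8 = 81/560.
∫_0^3/2 u² dx = 243/8960, so ||u||_L² = 9*sqrt(105)/560.
∫_0^3/2 (u')² dx = 81/560, so ||u'||_L² = 9*sqrt(35)/140.
Ratio ||u||_L² / ||u'||_L² = sqrt(3)/4.
Sharp Poincaré constant on H^1_0(0, 3/2) is C_P = L/π = 3/(2*π), achieved by sin(2*π/3·x).
A polynomial bump cannot attain the sharp Poincaré constant (only the first sine eigenfunction does), so the ratio is strictly less than C_P, consistent with ||u||_L² ≤ C_P ||u'||_L².


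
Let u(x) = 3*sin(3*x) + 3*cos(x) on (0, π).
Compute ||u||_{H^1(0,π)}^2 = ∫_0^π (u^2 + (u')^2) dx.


||u||_{H^1(0,π)}^2 = 54*π

u'(x) = -3*sin(x) + 9*cos(3*x).
Expand u² and (u')² and integrate term by term on (0, π), using: for integers n ≥ 1, ∫_0^π sin²(nx) dx = ∫_0^π cos²(nx) dx = π/2; for n ≠ n', ∫_0^π sin(nx)sin(n'x) dx = ∫_0^π cos(nx)cos(n'x) dx = 0; and by product-to-sum, ∫_0^π sin(nx)cos(n'x) dx = ½∫_0^π [sin((n+n')x) + sin((n−n')x)] dx, which is 0 when n+n' is even and 2n/(n²−n'²) when n+n' is odd (it need not vanish on (0, π)).
  u² squared terms: (3)²·∫cos(x)² dx = 9·π/2 = 9*π/2;  (3)²·∫sin(3x)² dx = 9·π/2 = 9*π/2.
  u² cross terms: 2·(3)·(3)·∫cos(x)·sin(3x) dx = 18·(0) = 0.
  So ∫_0^π u² dx = 9*π/2 + 9*π/2 + 0 = 9*π.
  (u')² squared terms: (-3)²·∫sin(x)² dx = 9·π/2 = 9*π/2;  (9)²·∫cos(3x)² dx = 81·π/2 = 81*π/2.
  (u')² cross terms: 2·(-3)·(9)·∫sin(x)·cos(3x) dx = -54·(0) = 0.
  So ∫_0^π (u')² dx = 9*π/2 + 81*π/2 + 0 = 45*π.
||u||_{H^1}^2 = (9*π) + (45*π) = 54*π.


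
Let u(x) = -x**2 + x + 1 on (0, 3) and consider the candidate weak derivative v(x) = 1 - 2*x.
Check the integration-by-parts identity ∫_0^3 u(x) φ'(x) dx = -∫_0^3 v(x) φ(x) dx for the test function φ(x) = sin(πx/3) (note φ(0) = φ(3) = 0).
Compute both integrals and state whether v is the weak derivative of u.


LHS = 12/π, RHS = 12/π. Yes, v = u' weakly.

u(x) = -x**2 + x + 1, classical derivative u'(x) = 1 - 2*x.
φ(x) = sin(πx/3), so φ'(x) = π*cos(π*x/3)/3.
Note φ(0) = φ(3) = 0, so the boundary term u·φ vanishes.
LHS = ∫_0^3 u(x) φ'(x) dx = ∫_0^3 (-π*x^2*cos(π*x/3)/3 + π*x*cos(π*x/3)/3 + π*cos(π*x/3)/3) dx. Term by term:
  ∫_0^3 π*cos(π*x/3)/3 dx = 0;  ∫_0^3 -π*x^2*cos(π*x/3)/3 dx = 18/π;  ∫_0^3 π*x*cos(π*x/3)/3 dx = -6/π.
Sum: 0 + 18/π − 6/π = 12/π.
So LHS = 12/π.
∫_0^3 v(x) φ(x) dx = ∫_0^3 (-2*x*sin(π*x/3) + sin(π*x/3)) dx. Term by term:
  ∫_0^3 -2*x*sin(π*x/3) dx = -18/π;  ∫_0^3 sin(π*x/3) dx = 6/π.
Sum: -18/π + 6/π = -12/π.
So RHS = -∫_0^3 v(x) φ(x) dx = 12/π.
LHS = RHS, so the identity holds for this test φ.
Moreover u is smooth here and v(x) = u'(x) = 1 - 2*x pointwise, so the identity holds for every test function. Hence v is the weak derivative of u.


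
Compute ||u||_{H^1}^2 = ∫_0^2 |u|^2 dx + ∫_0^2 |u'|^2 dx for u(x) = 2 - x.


||u||_{H^1}^2 = 14/3

The H^1 norm (squared) on an interval (0, L) is
  ||u||_{H^1}^2 = ∫_0^L u(x)^2 dx + ∫_0^L u'(x)^2 dx.
Compute u'(x) = -1.
Then u(x)^2 = x**2 - 4*x + 4 and u'(x)^2 = 1.
Integrate each monomial from 0 to 2 using ∫_0^2 c·x^n dx = c·2^(n+1)/(n+1):
  ∫_0^2 u(x)^2 dx = ∫_0^2 (x^2 - 4*x + 4) dx. Term by term:
    ∫_0^2 x^2 dx = 8/3;  ∫_0^2 -4*x dx = -8;  ∫_0^2 4 dx = 8.
  Sum: 8/3 − 8 + 8 = 8/3.
  ∫_0^2 u'(x)^2 dx = ∫_0^2 (1) dx. Term by term:
    ∫_0^2 1 dx = 2.
Adding: ||u||_{H^1}^2 = 8/3 + 2 = 14/3.


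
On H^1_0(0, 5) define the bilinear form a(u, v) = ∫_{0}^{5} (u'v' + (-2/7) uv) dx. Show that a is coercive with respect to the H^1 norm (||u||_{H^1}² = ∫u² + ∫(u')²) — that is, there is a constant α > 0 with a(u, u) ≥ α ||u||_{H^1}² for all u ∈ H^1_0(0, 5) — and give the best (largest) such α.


α = (-50/7 + π^2)/(π^2 + 25)

Coercivity of a(·,·) on H^1_0(0, 5) means a(u, u) ≥ α ||u||_{H^1}² for every u ∈ H^1_0.
The interval has length L = 5, and Poincaré/coercivity depend only on L. Here a(u, u) = ∫(u')² + (-2/7)·∫u².
Here c = -2/7 < 0 with |c| < (π/L)² = π^2/25, so coercivity still holds. The condition a(u,u) ≥ α||u||_{H^1}² reads (1−α)∫(u')² ≥ (α−c)∫u². Any admissible α is ≤ 1 (rapidly oscillating u have ∫u²/∫(u')² → 0), and α = 1 would force 0 ≥ (1−c)∫u², impossible since c < 1; so 1−α > 0. By the sharp Poincaré inequality on H^1_0 of an interval of length L, ∫(u')² ≥ (π/L)²∫u² with equality for the first sine mode sin(π(x−x₀)/L) (x₀ the left endpoint), so the inequality holds for all u iff (1−α)(π/L)² ≥ α − c, i.e. α ≤ ((π/L)² + c)/((π/L)² + 1) = (1 + c(L/π)²)/(1 + (L/π)²). (Direct route, valid since c ≤ 0: Poincaré gives c∫u² ≥ c(L/π)²∫(u')², so a(u,u) ≥ (1 + c(L/π)²)∫(u')², while ||u||_{H^1}² ≤ (1 + (L/π)²)∫(u')²; dividing yields the same α.) With (π/L)² = π^2/25 and c = -2/7, the largest admissible constant is α = ((π/L)² + c)/((π/L)² + 1).
Simplifying, α = (-50/7 + π^2)/(π^2 + 25).


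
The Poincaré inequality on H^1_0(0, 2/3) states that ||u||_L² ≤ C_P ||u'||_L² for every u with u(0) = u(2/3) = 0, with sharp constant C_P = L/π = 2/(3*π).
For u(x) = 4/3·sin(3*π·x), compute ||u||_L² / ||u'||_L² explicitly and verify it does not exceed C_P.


||u||_L² / ||u'||_L² = 1/(3*π) < C_P = 2/(3*π).

u(x) = 4/3·sin(3*π·x), so u'(x) = 4*π*cos(3*π*x).
Writing u(x) = A·sin(kπx/L) with A = 4/3 and k = 2, use ∫_0^L sin²(kπx/L) dx = L/2 and ∫_0^L cos²(kπx/L) dx = L/2.
u² = 16/9·sin²(3*π·x) and (u')² = 16*π^2·cos²(3*π·x), and each of sin², cos² integrates to L/2 = 1/3 over (0, 2/3).
∫_0^2/3 u² dx = 16/27, so ||u||_L² = 4*sqrt(3)/9.
∫_0^2/3 (u')² dx = 16*π^2/3, so ||u'||_L² = 4*sqrt(3)*π/3.
Ratio ||u||_L² / ||u'||_L² = 1/(3*π).
Sharp Poincaré constant on H^1_0(0, 2/3) is C_P = L/π = 2/(3*π), achieved by sin(3*π/2·x).
This is the k = 2 harmonic; the ratio L/(kπ) is strictly less than C_P = L/π, consistent with the sharp inequality ||u||_L² ≤ C_P ||u'||_L².


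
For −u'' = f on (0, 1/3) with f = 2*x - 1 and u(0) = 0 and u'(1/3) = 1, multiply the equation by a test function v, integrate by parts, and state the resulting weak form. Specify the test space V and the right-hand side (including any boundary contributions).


V = {v ∈ H^1(0, 1/3) : v(0) = 0} (test functions vanish at x = 0 where u is specified); weak form: ∫_0^1/3 u'v' dx = ∫_0^1/3 (2*x - 1) v dx + v(1/3) for all v ∈ V.

Multiply both sides by a test function v and integrate from 0 to 1/3:
  ∫_0^1/3 −u''(x) v(x) dx = ∫_0^1/3 f(x) v(x) dx.
Integrate the LHS by parts once:
  ∫_0^1/3 −u'' v dx = −[u'(x) v(x)]_0^1/3 + ∫_0^1/3 u'(x) v'(x) dx.
Thus ∫_0^1/3 u'(x) v'(x) dx = ∫_0^1/3 f(x) v(x) dx + [u'(x) v(x)]_0^1/3.
Choose V so that boundary terms are either known or forced to vanish.
Mixed BC: u(0) = 0 (Dirichlet) and u'(1/3) = 1 (Neumann). Define V = {v ∈ H^1(0, 1/3) : v(0) = 0}. Then [u' v]_0^1/3 = u'(1/3)·v(1/3) − u'(0)·0 = v(1/3).
Weak formulation: find u (satisfying any essential BC) such that ∫_0^1/3 u'(x) v'(x) dx = ∫_0^1/3 f v dx + v(1/3) for all v ∈ V (Dirichlet at 0 absorbed into V; Neumann datum at x = 1/3 contributes the boundary term).
Substituting f(x) = 2*x - 1, the right-hand side is ∫_0^1/3 (2*x - 1) v dx + v(1/3).


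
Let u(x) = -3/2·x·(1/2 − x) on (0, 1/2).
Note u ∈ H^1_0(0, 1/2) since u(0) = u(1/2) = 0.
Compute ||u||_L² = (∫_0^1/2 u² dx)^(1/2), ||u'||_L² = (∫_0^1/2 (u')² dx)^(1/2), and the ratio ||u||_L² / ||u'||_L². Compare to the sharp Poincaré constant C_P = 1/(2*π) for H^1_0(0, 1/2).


||u||_L² / ||u'||_L² = sqrt(10)/20 < C_P = 1/(2*π).

u(x) = -3/2·x·(1/2 − x), so u'(x) = 3*x - 3/4.
u(x) = -3/2·x·(1/2 − x) vanishes at x = 0 and x = 1/2, so u ∈ H^1_0(0, 1/2). Differentiate via the product rule and integrate the resulting polynomials term by term.
  ∫_0^1/2 u² dx = ∫_0^1/2 (9*x^4/4 - 9*x^3/4 + 9*x^2/16) dx. Term by term:
    ∫_0^1/2 9*x^4/4 dx = 9/640;  ∫_0^1/2 -9*x^3/4 dx = -9/256;  ∫_0^1/2 9*x^2/16 dx = 3/128.
  Sum: 9/640 − 9/256 + 3/128 = 3/1280.
  ∫_0^1/2 (u')² dx = ∫_0^1/2 (9*x^2 - 9*x/2 + 9/16) dx. Term by term:
    ∫_0^1/2 9*x^2 dx = 3/8;  ∫_0^1/2 -9*x/2 dx = -9/16;  ∫_0^1/2 9/16 dx = 9/32.
  Sum: 3/8 − 9/16 + 9/32 = 3/32.
∫_0^1/2 u² dx = 3/1280, so ||u||_L² = sqrt(15)/80.
∫_0^1/2 (u')² dx = 3/32, so ||u'||_L² = sqrt(6)/8.
Ratio ||u||_L² / ||u'||_L² = sqrt(10)/20.
Sharp Poincaré constant on H^1_0(0, 1/2) is C_P = L/π = 1/(2*π), achieved by sin(2*π·x).
A polynomial bump cannot attain the sharp Poincaré constant (only the first sine eigenfunction does), so the ratio is strictly less than C_P, consistent with ||u||_L² ≤ C_P ||u'||_L².


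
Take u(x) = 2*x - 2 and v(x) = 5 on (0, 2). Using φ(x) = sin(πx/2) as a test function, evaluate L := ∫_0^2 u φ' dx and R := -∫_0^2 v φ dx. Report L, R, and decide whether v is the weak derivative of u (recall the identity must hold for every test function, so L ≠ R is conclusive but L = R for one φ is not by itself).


LHS = -8/π, RHS = -20/π. No, v is not the weak derivative of u.

u(x) = 2*x - 2, classical derivative u'(x) = 2.
φ(x) = sin(πx/2), so φ'(x) = π*cos(π*x/2)/2.
Note φ(0) = φ(2) = 0, so the boundary term u·φ vanishes.
LHS = ∫_0^2 u(x) φ'(x) dx = ∫_0^2 (π*x*cos(π*x/2) - π*cos(π*x/2)) dx. Term by term:
  ∫_0^2 -π*cos(π*x/2) dx = 0;  ∫_0^2 π*x*cos(π*x/2) dx = -8/π.
Sum: 0 − 8/π = -8/π.
So LHS = -8/π.
∫_0^2 v(x) φ(x) dx = ∫_0^2 (5*sin(π*x/2)) dx. Term by term:
  ∫_0^2 5*sin(π*x/2) dx = 20/π.
So RHS = -∫_0^2 v(x) φ(x) dx = -20/π.
LHS − RHS = 12/π ≠ 0, so the identity fails.
(For a valid weak derivative the identity must hold for EVERY test function, in particular this one. The failure shows v is NOT the weak derivative of u.)
Correct weak derivative would be u'(x) = 2.


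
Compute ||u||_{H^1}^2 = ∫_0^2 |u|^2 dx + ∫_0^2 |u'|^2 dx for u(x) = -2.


||u||_{H^1}^2 = 8

The H^1 norm (squared) on an interval (0, L) is
  ||u||_{H^1}^2 = ∫_0^L u(x)^2 dx + ∫_0^L u'(x)^2 dx.
Compute u'(x) = 0.
Then u(x)^2 = 4 and u'(x)^2 = 0.
Integrate each monomial from 0 to 2 using ∫_0^2 c·x^n dx = c·2^(n+1)/(n+1):
  ∫_0^2 u(x)^2 dx = ∫_0^2 (4) dx. Term by term:
    ∫_0^2 4 dx = 8.
  ∫_0^2 u'(x)^2 dx = ∫_0^2 (0) dx. Term by term:
    ∫_0^2 0 dx = 0.
Adding: ||u||_{H^1}^2 = 8 + 0 = 8.


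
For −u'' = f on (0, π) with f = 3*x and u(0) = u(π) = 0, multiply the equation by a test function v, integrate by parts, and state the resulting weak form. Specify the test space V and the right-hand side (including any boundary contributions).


V = H^1_0(0, π) (so v(0) = v(π) = 0); weak form: ∫_0^π u'v' dx = ∫_0^π (3*x) v dx for all v ∈ V.

Multiply both sides by a test function v and integrate from 0 to π:
  ∫_0^π −u''(x) v(x) dx = ∫_0^π f(x) v(x) dx.
Integrate the LHS by parts once:
  ∫_0^π −u'' v dx = −[u'(x) v(x)]_0^π + ∫_0^π u'(x) v'(x) dx.
Thus ∫_0^π u'(x) v'(x) dx = ∫_0^π f(x) v(x) dx + [u'(x) v(x)]_0^π.
Choose V so that boundary terms are either known or forced to vanish.
u is Dirichlet: u(0) = u(π) = 0. Let V = H^1_0(0, π); then v(0) = v(π) = 0, and [u' v]_0^π = 0.
Weak formulation: find u (satisfying any essential BC) such that ∫_0^π u'(x) v'(x) dx = ∫_0^π f v dx for all v ∈ V.
Substituting f(x) = 3*x, the right-hand side is ∫_0^π (3*x) v dx.


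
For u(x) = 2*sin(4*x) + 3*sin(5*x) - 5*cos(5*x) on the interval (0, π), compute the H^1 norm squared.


||u||_{H^1(0,π)}^2 = 4160/9 + 476*π

u'(x) = 25*sin(5*x) + 8*cos(4*x) + 15*cos(5*x).
Expand u² and (u')² and integrate term by term on (0, π), using: for integers n ≥ 1, ∫_0^π sin²(nx) dx = ∫_0^π cos²(nx) dx = π/2; for n ≠ n', ∫_0^π sin(nx)sin(n'x) dx = ∫_0^π cos(nx)cos(n'x) dx = 0; and by product-to-sum, ∫_0^π sin(nx)cos(n'x) dx = ½∫_0^π [sin((n+n')x) + sin((n−n')x)] dx, which is 0 when n+n' is even and 2n/(n²−n'²) when n+n' is odd (it need not vanish on (0, π)).
  u² squared terms: (-5)²·∫cos(5x)² dx = 25·π/2 = 25*π/2;  (2)²·∫sin(4x)² dx = 4·π/2 = 2*π;  (3)²·∫sin(5x)² dx = 9·π/2 = 9*π/2.
  u² cross terms: 2·(-5)·(2)·∫cos(5x)·sin(4x) dx = -20·(-8/9) = 160/9;  2·(-5)·(3)·∫cos(5x)·sin(5x) dx = -30·(0) = 0;  2·(2)·(3)·∫sin(4x)·sin(5x) dx = 12·(0) = 0.
  So ∫_0^π u² dx = 25*π/2 + 2*π + 9*π/2 + 160/9 + 0 + 0 = 160/9 + 19*π.
  (u')² squared terms: (8)²·∫cos(4x)² dx = 64·π/2 = 32*π;  (15)²·∫cos(5x)² dx = 225·π/2 = 225*π/2;  (25)²·∫sin(5x)² dx = 625·π/2 = 625*π/2.
  (u')² cross terms: 2·(8)·(15)·∫cos(4x)·cos(5x) dx = 240·(0) = 0;  2·(8)·(25)·∫cos(4x)·sin(5x) dx = 400·(10/9) = 4000/9;  2·(15)·(25)·∫cos(5x)·sin(5x) dx = 750·(0) = 0.
  So ∫_0^π (u')² dx = 32*π + 225*π/2 + 625*π/2 + 0 + 4000/9 + 0 = 4000/9 + 457*π.
||u||_{H^1}^2 = (160/9 + 19*π) + (4000/9 + 457*π) = 4160/9 + 476*π.


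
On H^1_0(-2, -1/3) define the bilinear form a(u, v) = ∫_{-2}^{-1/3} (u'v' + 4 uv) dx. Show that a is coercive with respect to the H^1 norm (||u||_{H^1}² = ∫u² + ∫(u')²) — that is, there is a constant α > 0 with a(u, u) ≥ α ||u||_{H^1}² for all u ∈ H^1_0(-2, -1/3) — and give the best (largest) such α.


α = 1

Coercivity of a(·,·) on H^1_0(-2, -1/3) means a(u, u) ≥ α ||u||_{H^1}² for every u ∈ H^1_0.
The interval has length L = 5/3, and Poincaré/coercivity depend only on L. Here a(u, u) = ∫(u')² + (4)·∫u².
Here c = 4 ≥ 1, so a(u,u) = ∫(u')² + c∫u² ≥ ∫(u')² + ∫u² = ||u||_{H^1}², i.e. α = 1 works. No larger α is possible: a(u,u) ≥ α||u||_{H^1}² means (1−α)∫(u')² ≥ (α−c)∫u², and for the modes u_n = sin(nπ(x−x₀)/L) (x₀ the left endpoint) one has ∫u_n²/∫(u_n')² = (L/(nπ))² → 0, so a(u_n,u_n)/||u_n||_{H^1}² → 1. Hence the optimal constant is α = 1.
Therefore α = 1.


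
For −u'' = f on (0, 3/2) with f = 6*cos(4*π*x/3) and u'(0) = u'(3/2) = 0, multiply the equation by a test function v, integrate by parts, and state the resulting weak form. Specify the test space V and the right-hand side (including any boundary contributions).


V = H^1(0, 3/2) (no boundary constraint on v; u is determined up to an additive constant); weak form: ∫_0^3/2 u'v' dx = ∫_0^3/2 (6*cos(4*π*x/3)) v dx for all v ∈ V.

Multiply both sides by a test function v and integrate from 0 to 3/2:
  ∫_0^3/2 −u''(x) v(x) dx = ∫_0^3/2 f(x) v(x) dx.
Integrate the LHS by parts once:
  ∫_0^3/2 −u'' v dx = −[u'(x) v(x)]_0^3/2 + ∫_0^3/2 u'(x) v'(x) dx.
Thus ∫_0^3/2 u'(x) v'(x) dx = ∫_0^3/2 f(x) v(x) dx + [u'(x) v(x)]_0^3/2.
Choose V so that boundary terms are either known or forced to vanish.
u has homogeneous Neumann: u'(0) = u'(3/2) = 0. So [u' v]_0^3/2 = 0·v(3/2) − 0·v(0) = 0 for any v; take V = H^1(0, 3/2).
Weak formulation: find u (satisfying any essential BC) such that ∫_0^3/2 u'(x) v'(x) dx = ∫_0^3/2 f v dx for all v ∈ V (homogeneous Neumann, so boundary terms vanish).
Substituting f(x) = 6*cos(4*π*x/3), the right-hand side is ∫_0^3/2 (6*cos(4*π*x/3)) v dx.
Compatibility check (pure Neumann): taking v ≡ 1 ∈ V gives 0 = ∫_0^3/2 f dx + (0) − (0), i.e. ∫_0^3/2 f dx must equal u'(0) − u'(3/2) = 0. Indeed ∫_0^3/2 (6*cos(4*π*x/3)) dx = 0, so the data are compatible. The solution is then unique only up to an additive constant (fix it e.g. by requiring ∫_0^3/2 u dx = 0).


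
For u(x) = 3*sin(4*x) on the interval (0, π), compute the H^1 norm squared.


||u||_{H^1(0,π)}^2 = 153*π/2

u'(x) = 12*cos(4*x).
Expand u² and (u')² and integrate term by term on (0, π), using: for integers n ≥ 1, ∫_0^π sin²(nx) dx = ∫_0^π cos²(nx) dx = π/2; for n ≠ n', ∫_0^π sin(nx)sin(n'x) dx = ∫_0^π cos(nx)cos(n'x) dx = 0; and by product-to-sum, ∫_0^π sin(nx)cos(n'x) dx = ½∫_0^π [sin((n+n')x) + sin((n−n')x)] dx, which is 0 when n+n' is even and 2n/(n²−n'²) when n+n' is odd (it need not vanish on (0, π)).
  u² squared terms: (3)²·∫sin(4x)² dx = 9·π/2 = 9*π/2.
  So ∫_0^π u² dx = 9*π/2.
  (u')² squared terms: (12)²·∫cos(4x)² dx = 144·π/2 = 72*π.
  So ∫_0^π (u')² dx = 72*π.
||u||_{H^1}^2 = (9*π/2) + (72*π) = 153*π/2.


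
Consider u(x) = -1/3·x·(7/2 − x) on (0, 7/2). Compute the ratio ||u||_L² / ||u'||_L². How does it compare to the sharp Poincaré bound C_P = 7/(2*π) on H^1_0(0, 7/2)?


||u||_L² / ||u'||_L² = 7*sqrt(10)/20 < C_P = 7/(2*π).

u(x) = -1/3·x·(7/2 − x), so u'(x) = 2*x/3 - 7/6.
u(x) = -1/3·x·(7/2 − x) vanishes at x = 0 and x = 7/2, so u ∈ H^1_0(0, 7/2). Differentiate via the product rule and integrate the resulting polynomials term by term.
  ∫_0^7/2 u² dx = ∫_0^7/2 (x^4/9 - 7*x^3/9 + 49*x^2/36) dx. Term by term:
    ∫_0^7/2 x^4/9 dx = 16807/1440;  ∫_0^7/2 -7*x^3/9 dx = -16807/576;  ∫_0^7/2 49*x^2/36 dx = 16807/864.
  Sum: 16807/1440 − 16807/576 + 16807/864 = 16807/8640.
  ∫_0^7/2 (u')² dx = ∫_0^7/2 (4*x^2/9 - 14*x/9 + 49/36) dx. Term by term:
    ∫_0^7/2 4*x^2/9 dx = 343/54;  ∫_0^7/2 -14*x/9 dx = -343/36;  ∫_0^7/2 49/36 dx = 343/72.
  Sum: 343/54 − 343/36 + 343/72 = 343/216.
∫_0^7/2 u² dx = 16807/8640, so ||u||_L² = 49*sqrt(105)/360.
∫_0^7/2 (u')² dx = 343/216, so ||u'||_L² = 7*sqrt(42)/36.
Ratio ||u||_L² / ||u'||_L² = 7*sqrt(10)/20.
Sharp Poincaré constant on H^1_0(0, 7/2) is C_P = L/π = 7/(2*π), achieved by sin(2*π/7·x).
A polynomial bump cannot attain the sharp Poincaré constant (only the first sine eigenfunction does), so the ratio is strictly less than C_P, consistent with ||u||_L² ≤ C_P ||u'||_L².


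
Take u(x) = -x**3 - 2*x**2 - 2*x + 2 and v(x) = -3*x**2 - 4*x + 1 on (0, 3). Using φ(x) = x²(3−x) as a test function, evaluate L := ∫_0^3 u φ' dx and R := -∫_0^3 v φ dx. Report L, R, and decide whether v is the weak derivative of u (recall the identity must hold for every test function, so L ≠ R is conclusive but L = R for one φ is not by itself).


LHS = 135, RHS = 459/4. No, v is not the weak derivative of u.

u(x) = -x**3 - 2*x**2 - 2*x + 2, classical derivative u'(x) = -3*x**2 - 4*x - 2.
φ(x) = x²(3−x), so φ'(x) = 3*x*(2 - x).
Note φ(0) = φ(3) = 0, so the boundary term u·φ vanishes.
LHS = ∫_0^3 u(x) φ'(x) dx = ∫_0^3 (3*x^5 - 6*x^3 - 18*x^2 + 12*x) dx. Term by term:
  ∫_0^3 3*x^5 dx = 729/2;  ∫_0^3 -6*x^3 dx = -243/2;  ∫_0^3 -18*x^2 dx = -162;
  ∫_0^3 12*x dx = 54.
Sum: 729/2 − 243/2 − 162 + 54 = 135.
So LHS = 135.
∫_0^3 v(x) φ(x) dx = ∫_0^3 (3*x^5 - 5*x^4 - 13*x^3 + 3*x^2) dx. Term by term:
  ∫_0^3 3*x^5 dx = 729/2;  ∫_0^3 -5*x^4 dx = -243;  ∫_0^3 -13*x^3 dx = -1053/4;
  ∫_0^3 3*x^2 dx = 27.
Sum: 729/2 − 243 − 1053/4 + 27 = -459/4.
So RHS = -∫_0^3 v(x) φ(x) dx = 459/4.
LHS − RHS = 81/4 ≠ 0, so the identity fails.
(For a valid weak derivative the identity must hold for EVERY test function, in particular this one. The failure shows v is NOT the weak derivative of u.)
Correct weak derivative would be u'(x) = -3*x**2 - 4*x - 2.


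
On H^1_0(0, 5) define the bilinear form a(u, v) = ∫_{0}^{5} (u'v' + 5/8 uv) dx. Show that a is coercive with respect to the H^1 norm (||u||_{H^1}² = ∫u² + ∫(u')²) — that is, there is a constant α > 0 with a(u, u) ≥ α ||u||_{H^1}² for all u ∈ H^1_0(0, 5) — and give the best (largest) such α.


α = (π^2 + 125/8)/(π^2 + 25)

Coercivity of a(·,·) on H^1_0(0, 5) means a(u, u) ≥ α ||u||_{H^1}² for every u ∈ H^1_0.
The interval has length L = 5, and Poincaré/coercivity depend only on L. Here a(u, u) = ∫(u')² + (5/8)·∫u².
Here 0 < c = 5/8 < 1. The condition a(u,u) ≥ α||u||_{H^1}² reads (1−α)∫(u')² ≥ (α−c)∫u². Any admissible α is ≤ 1 (rapidly oscillating u have ∫u²/∫(u')² → 0), and α = 1 would force 0 ≥ (1−c)∫u², impossible since c < 1; so 1−α > 0. By the sharp Poincaré inequality on H^1_0 of an interval of length L, ∫(u')² ≥ (π/L)²∫u² with equality for the first sine mode sin(π(x−x₀)/L) (x₀ the left endpoint), so the inequality holds for all u iff (1−α)(π/L)² ≥ α − c, i.e. α ≤ ((π/L)² + c)/((π/L)² + 1) = (1 + c(L/π)²)/(1 + (L/π)²). With (π/L)² = π^2/25 and c = 5/8, the largest admissible constant is α = ((π/L)² + c)/((π/L)² + 1).
Simplifying, α = (π^2 + 125/8)/(π^2 + 25).


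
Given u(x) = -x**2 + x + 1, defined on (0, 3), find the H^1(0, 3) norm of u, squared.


||u||_{H^1}^2 = 321/10

The H^1 norm (squared) on an interval (0, L) is
  ||u||_{H^1}^2 = ∫_0^L u(x)^2 dx + ∫_0^L u'(x)^2 dx.
Compute u'(x) = 1 - 2*x.
Then u(x)^2 = x**4 - 2*x**3 - x**2 + 2*x + 1 and u'(x)^2 = 4*x**2 - 4*x + 1.
Integrate each monomial from 0 to 3 using ∫_0^3 c·x^n dx = c·3^(n+1)/(n+1):
  ∫_0^3 u(x)^2 dx = ∫_0^3 (x^4 - 2*x^3 - x^2 + 2*x + 1) dx. Term by term:
    ∫_0^3 x^4 dx = 243/5;  ∫_0^3 -2*x^3 dx = -81/2;  ∫_0^3 -x^2 dx = -9;
    ∫_0^3 2*x dx = 9;  ∫_0^3 1 dx = 3.
  Sum: 243/5 − 81/2 − 9 + 9 + 3 = 111/10.
  ∫_0^3 u'(x)^2 dx = ∫_0^3 (4*x^2 - 4*x + 1) dx. Term by term:
    ∫_0^3 4*x^2 dx = 36;  ∫_0^3 -4*x dx = -18;  ∫_0^3 1 dx = 3.
  Sum: 36 − 18 + 3 = 21.
Adding: ||u||_{H^1}^2 = 111/10 + 21 = 321/10.


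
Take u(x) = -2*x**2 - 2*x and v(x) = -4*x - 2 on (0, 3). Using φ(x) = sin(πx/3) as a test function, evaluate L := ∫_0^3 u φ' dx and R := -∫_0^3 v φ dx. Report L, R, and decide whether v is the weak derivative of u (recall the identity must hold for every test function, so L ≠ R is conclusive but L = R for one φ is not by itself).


LHS = 48/π, RHS = 48/π. Yes, v = u' weakly.

u(x) = -2*x**2 - 2*x, classical derivative u'(x) = -4*x - 2.
φ(x) = sin(πx/3), so φ'(x) = π*cos(π*x/3)/3.
Note φ(0) = φ(3) = 0, so the boundary term u·φ vanishes.
LHS = ∫_0^3 u(x) φ'(x) dx = ∫_0^3 (-2*π*x^2*cos(π*x/3)/3 - 2*π*x*cos(π*x/3)/3) dx. Term by term:
  ∫_0^3 -2*π*x*cos(π*x/3)/3 dx = 12/π;  ∫_0^3 -2*π*x^2*cos(π*x/3)/3 dx = 36/π.
Sum: 12/π + 36/π = 48/π.
So LHS = 48/π.
∫_0^3 v(x) φ(x) dx = ∫_0^3 (-4*x*sin(π*x/3) - 2*sin(π*x/3)) dx. Term by term:
  ∫_0^3 -2*sin(π*x/3) dx = -12/π;  ∫_0^3 -4*x*sin(π*x/3) dx = -36/π.
Sum: -12/π − 36/π = -48/π.
So RHS = -∫_0^3 v(x) φ(x) dx = 48/π.
LHS = RHS, so the identity holds for this test φ.
Moreover u is smooth here and v(x) = u'(x) = -4*x - 2 pointwise, so the identity holds for every test function. Hence v is the weak derivative of u.


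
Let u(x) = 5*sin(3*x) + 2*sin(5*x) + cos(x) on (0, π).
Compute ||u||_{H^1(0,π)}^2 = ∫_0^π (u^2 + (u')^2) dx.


||u||_{H^1(0,π)}^2 = 178*π

u'(x) = -sin(x) + 15*cos(3*x) + 10*cos(5*x).
Expand u² and (u')² and integrate term by term on (0, π), using: for integers n ≥ 1, ∫_0^π sin²(nx) dx = ∫_0^π cos²(nx) dx = π/2; for n ≠ n', ∫_0^π sin(nx)sin(n'x) dx = ∫_0^π cos(nx)cos(n'x) dx = 0; and by product-to-sum, ∫_0^π sin(nx)cos(n'x) dx = ½∫_0^π [sin((n+n')x) + sin((n−n')x)] dx, which is 0 when n+n' is even and 2n/(n²−n'²) when n+n' is odd (it need not vanish on (0, π)).
  u² squared terms: (2)²·∫sin(5x)² dx = 4·π/2 = 2*π;  (5)²·∫sin(3x)² dx = 25·π/2 = 25*π/2;  (1)²·∫cos(x)² dx = 1·π/2 = π/2.
  u² cross terms: 2·(2)·(5)·∫sin(5x)·sin(3x) dx = 20·(0) = 0;  2·(2)·(1)·∫sin(5x)·cos(x) dx = 4·(0) = 0;  2·(5)·(1)·∫sin(3x)·cos(x) dx = 10·(0) = 0.
  So ∫_0^π u² dx = 2*π + 25*π/2 + π/2 + 0 + 0 + 0 = 15*π.
  (u')² squared terms: (-1)²·∫sin(x)² dx = 1·π/2 = π/2;  (10)²·∫cos(5x)² dx = 100·π/2 = 50*π;  (15)²·∫cos(3x)² dx = 225·π/2 = 225*π/2.
  (u')² cross terms: 2·(-1)·(10)·∫sin(x)·cos(5x) dx = -20·(0) = 0;  2·(-1)·(15)·∫sin(x)·cos(3x) dx = -30·(0) = 0;  2·(10)·(15)·∫cos(5x)·cos(3x) dx = 300·(0) = 0.
  So ∫_0^π (u')² dx = π/2 + 50*π + 225*π/2 + 0 + 0 + 0 = 163*π.
||u||_{H^1}^2 = (15*π) + (163*π) = 178*π.


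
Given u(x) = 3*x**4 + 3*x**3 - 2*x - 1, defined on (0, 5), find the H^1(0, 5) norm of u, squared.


||u||_{H^1}^2 = 428446175/84

The H^1 norm (squared) on an interval (0, L) is
  ||u||_{H^1}^2 = ∫_0^L u(x)^2 dx + ∫_0^L u'(x)^2 dx.
Compute u'(x) = 12*x**3 + 9*x**2 - 2.
Then u(x)^2 = 9*x**8 + 18*x**7 + 9*x**6 - 12*x**5 - 18*x**4 - 6*x**3 + 4*x**2 + 4*x + 1 and u'(x)^2 = 144*x**6 + 216*x**5 + 81*x**4 - 48*x**3 - 36*x**2 + 4.
Integrate each monomial from 0 to 5 using ∫_0^5 c·x^n dx = c·5^(n+1)/(n+1):
  ∫_0^5 u(x)^2 dx = ∫_0^5 (9*x^8 + 18*x^7 + 9*x^6 - 12*x^5 - 18*x^4 - 6*x^3 + 4*x^2 + 4*x + 1) dx. Term by term:
    ∫_0^5 9*x^8 dx = 1953125;  ∫_0^5 18*x^7 dx = 3515625/4;  ∫_0^5 9*x^6 dx = 703125/7;
    ∫_0^5 -12*x^5 dx = -31250;  ∫_0^5 -18*x^4 dx = -11250;  ∫_0^5 -6*x^3 dx = -1875/2;
    ∫_0^5 4*x^2 dx = 500/3;  ∫_0^5 4*x dx = 50;  ∫_0^5 1 dx = 5.
  Sum: 1953125 + 3515625/4 + 703125/7 − 31250 − 11250 − 1875/2 + 500/3 + 50 + 5 = 242697995/84.
  ∫_0^5 u'(x)^2 dx = ∫_0^5 (144*x^6 + 216*x^5 + 81*x^4 - 48*x^3 - 36*x^2 + 4) dx. Term by term:
    ∫_0^5 144*x^6 dx = 11250000/7;  ∫_0^5 216*x^5 dx = 562500;  ∫_0^5 81*x^4 dx = 50625;
    ∫_0^5 -48*x^3 dx = -7500;  ∫_0^5 -36*x^2 dx = -1500;  ∫_0^5 4 dx = 20.
  Sum: 11250000/7 + 562500 + 50625 − 7500 − 1500 + 20 = 15479015/7.
Adding: ||u||_{H^1}^2 = 242697995/84 + 15479015/7 = 428446175/84.


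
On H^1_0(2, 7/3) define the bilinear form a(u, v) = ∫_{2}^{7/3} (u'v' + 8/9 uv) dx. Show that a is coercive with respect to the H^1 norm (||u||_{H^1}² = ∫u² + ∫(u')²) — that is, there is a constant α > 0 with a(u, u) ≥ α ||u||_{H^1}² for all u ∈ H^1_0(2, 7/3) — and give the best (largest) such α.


α = (8 + 81*π^2)/(9*(1 + 9*π^2))

Coercivity of a(·,·) on H^1_0(2, 7/3) means a(u, u) ≥ α ||u||_{H^1}² for every u ∈ H^1_0.
The interval has length L = 1/3, and Poincaré/coercivity depend only on L. Here a(u, u) = ∫(u')² + (8/9)·∫u².
Here 0 < c = 8/9 < 1. The condition a(u,u) ≥ α||u||_{H^1}² reads (1−α)∫(u')² ≥ (α−c)∫u². Any admissible α is ≤ 1 (rapidly oscillating u have ∫u²/∫(u')² → 0), and α = 1 would force 0 ≥ (1−c)∫u², impossible since c < 1; so 1−α > 0. By the sharp Poincaré inequality on H^1_0 of an interval of length L, ∫(u')² ≥ (π/L)²∫u² with equality for the first sine mode sin(π(x−x₀)/L) (x₀ the left endpoint), so the inequality holds for all u iff (1−α)(π/L)² ≥ α − c, i.e. α ≤ ((π/L)² + c)/((π/L)² + 1) = (1 + c(L/π)²)/(1 + (L/π)²). With (π/L)² = 9*π^2 and c = 8/9, the largest admissible constant is α = ((π/L)² + c)/((π/L)² + 1).
Simplifying, α = (8 + 81*π^2)/(9*(1 + 9*π^2)).


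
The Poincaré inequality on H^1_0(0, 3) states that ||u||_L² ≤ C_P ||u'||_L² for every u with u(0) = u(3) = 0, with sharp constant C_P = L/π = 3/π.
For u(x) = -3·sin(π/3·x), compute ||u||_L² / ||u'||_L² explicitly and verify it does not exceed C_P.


||u||_L² / ||u'||_L² = 3/π = C_P.

u(x) = -3·sin(π/3·x), so u'(x) = -π*cos(π*x/3).
Writing u(x) = A·sin(kπx/L) with A = -3 and k = 1, use ∫_0^L sin²(kπx/L) dx = L/2 and ∫_0^L cos²(kπx/L) dx = L/2.
u² = 9·sin²(π/3·x) and (u')² = π^2·cos²(π/3·x), and each of sin², cos² integrates to L/2 = 3/2 over (0, 3).
∫_0^3 u² dx = 27/2, so ||u||_L² = 3*sqrt(6)/2.
∫_0^3 (u')² dx = 3*π^2/2, so ||u'||_L² = sqrt(6)*π/2.
Ratio ||u||_L² / ||u'||_L² = 3/π.
Sharp Poincaré constant on H^1_0(0, 3) is C_P = L/π = 3/π, achieved by sin(π/3·x).
This is the k = 1 eigenfunction (up to amplitude), so the ratio equals the sharp Poincaré constant exactly.


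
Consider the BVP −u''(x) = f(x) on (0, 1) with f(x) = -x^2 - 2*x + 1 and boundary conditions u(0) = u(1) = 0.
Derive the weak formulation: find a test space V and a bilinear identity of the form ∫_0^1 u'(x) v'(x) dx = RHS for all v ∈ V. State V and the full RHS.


V = H^1_0(0, 1) (so v(0) = v(1) = 0); weak form: ∫_0^1 u'v' dx = ∫_0^1 (-x^2 - 2*x + 1) v dx for all v ∈ V.

Multiply both sides by a test function v and integrate from 0 to 1:
  ∫_0^1 −u''(x) v(x) dx = ∫_0^1 f(x) v(x) dx.
Integrate the LHS by parts once:
  ∫_0^1 −u'' v dx = −[u'(x) v(x)]_0^1 + ∫_0^1 u'(x) v'(x) dx.
Thus ∫_0^1 u'(x) v'(x) dx = ∫_0^1 f(x) v(x) dx + [u'(x) v(x)]_0^1.
Choose V so that boundary terms are either known or forced to vanish.
u is Dirichlet: u(0) = u(1) = 0. Let V = H^1_0(0, 1); then v(0) = v(1) = 0, and [u' v]_0^1 = 0.
Weak formulation: find u (satisfying any essential BC) such that ∫_0^1 u'(x) v'(x) dx = ∫_0^1 f v dx for all v ∈ V.
Substituting f(x) = -x^2 - 2*x + 1, the right-hand side is ∫_0^1 (-x^2 - 2*x + 1) v dx.


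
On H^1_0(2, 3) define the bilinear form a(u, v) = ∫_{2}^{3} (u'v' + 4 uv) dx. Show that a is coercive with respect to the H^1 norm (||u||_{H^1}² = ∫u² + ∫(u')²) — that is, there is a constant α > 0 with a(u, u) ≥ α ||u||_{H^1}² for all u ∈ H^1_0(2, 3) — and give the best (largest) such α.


α = 1

Coercivity of a(·,·) on H^1_0(2, 3) means a(u, u) ≥ α ||u||_{H^1}² for every u ∈ H^1_0.
The interval has length L = 1, and Poincaré/coercivity depend only on L. Here a(u, u) = ∫(u')² + (4)·∫u².
Here c = 4 ≥ 1, so a(u,u) = ∫(u')² + c∫u² ≥ ∫(u')² + ∫u² = ||u||_{H^1}², i.e. α = 1 works. No larger α is possible: a(u,u) ≥ α||u||_{H^1}² means (1−α)∫(u')² ≥ (α−c)∫u², and for the modes u_n = sin(nπ(x−x₀)/L) (x₀ the left endpoint) one has ∫u_n²/∫(u_n')² = (L/(nπ))² → 0, so a(u_n,u_n)/||u_n||_{H^1}² → 1. Hence the optimal constant is α = 1.
Therefore α = 1.


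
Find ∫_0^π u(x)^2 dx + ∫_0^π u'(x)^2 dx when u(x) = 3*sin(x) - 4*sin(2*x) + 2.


||u||_{H^1(0,π)}^2 = 24 + 53*π

u'(x) = 3*cos(x) - 8*cos(2*x).
Expand u² and (u')² and integrate term by term on (0, π), using: for integers n ≥ 1, ∫_0^π sin²(nx) dx = ∫_0^π cos²(nx) dx = π/2; for n ≠ n', ∫_0^π sin(nx)sin(n'x) dx = ∫_0^π cos(nx)cos(n'x) dx = 0; and by product-to-sum, ∫_0^π sin(nx)cos(n'x) dx = ½∫_0^π [sin((n+n')x) + sin((n−n')x)] dx, which is 0 when n+n' is even and 2n/(n²−n'²) when n+n' is odd (it need not vanish on (0, π)). For the constant mode: ∫_0^π 1 dx = π, ∫_0^π cos(nx) dx = 0, ∫_0^π sin(nx) dx = (1−(−1)^n)/n.
  u² squared terms: (2)²·∫1 dx = 4·π = 4*π;  (-4)²·∫sin(2x)² dx = 16·π/2 = 8*π;  (3)²·∫sin(x)² dx = 9·π/2 = 9*π/2.
  u² cross terms: 2·(2)·(-4)·∫1·sin(2x) dx = -16·(0) = 0;  2·(2)·(3)·∫1·sin(x) dx = 12·(2) = 24;  2·(-4)·(3)·∫sin(2x)·sin(x) dx = -24·(0) = 0.
  So ∫_0^π u² dx = 4*π + 8*π + 9*π/2 + 0 + 24 + 0 = 24 + 33*π/2.
  (u')² squared terms: (-8)²·∫cos(2x)² dx = 64·π/2 = 32*π;  (3)²·∫cos(x)² dx = 9·π/2 = 9*π/2.
  (u')² cross terms: 2·(-8)·(3)·∫cos(2x)·cos(x) dx = -48·(0) = 0.
  So ∫_0^π (u')² dx = 32*π + 9*π/2 + 0 = 73*π/2.
||u||_{H^1}^2 = (24 + 33*π/2) + (73*π/2) = 24 + 53*π.


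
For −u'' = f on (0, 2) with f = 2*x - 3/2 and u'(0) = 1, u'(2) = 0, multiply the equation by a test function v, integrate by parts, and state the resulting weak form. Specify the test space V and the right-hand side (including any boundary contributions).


V = H^1(0, 2) (v unrestricted at boundary; u is determined up to an additive constant); weak form: ∫_0^2 u'v' dx = ∫_0^2 (2*x - 3/2) v dx − v(0) for all v ∈ V.

Multiply both sides by a test function v and integrate from 0 to 2:
  ∫_0^2 −u''(x) v(x) dx = ∫_0^2 f(x) v(x) dx.
Integrate the LHS by parts once:
  ∫_0^2 −u'' v dx = −[u'(x) v(x)]_0^2 + ∫_0^2 u'(x) v'(x) dx.
Thus ∫_0^2 u'(x) v'(x) dx = ∫_0^2 f(x) v(x) dx + [u'(x) v(x)]_0^2.
Choose V so that boundary terms are either known or forced to vanish.
u has inhomogeneous Neumann u'(0) = 1, u'(2) = 0. [u' v]_0^2 = (0)·v(2) − (1)·v(0) = − v(0). Take V = H^1(0, 2); boundary term becomes part of RHS.
Weak formulation: find u (satisfying any essential BC) such that ∫_0^2 u'(x) v'(x) dx = ∫_0^2 f v dx − v(0) for all v ∈ V (Neumann data are natural BCs: they enter the RHS as boundary terms).
Substituting f(x) = 2*x - 3/2, the right-hand side is ∫_0^2 (2*x - 3/2) v dx − v(0).
Compatibility check (pure Neumann): taking v ≡ 1 ∈ V gives 0 = ∫_0^2 f dx + (0) − (1), i.e. ∫_0^2 f dx must equal u'(0) − u'(2) = 1. Indeed ∫_0^2 (2*x - 3/2) dx = 1, so the data are compatible. The solution is then unique only up to an additive constant (fix it e.g. by requiring ∫_0^2 u dx = 0).


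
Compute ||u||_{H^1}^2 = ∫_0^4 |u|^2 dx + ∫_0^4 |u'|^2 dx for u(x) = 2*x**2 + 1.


||u||_{H^1}^2 = 18748/15

The H^1 norm (squared) on an interval (0, L) is
  ||u||_{H^1}^2 = ∫_0^L u(x)^2 dx + ∫_0^L u'(x)^2 dx.
Compute u'(x) = 4*x.
Then u(x)^2 = 4*x**4 + 4*x**2 + 1 and u'(x)^2 = 16*x**2.
Integrate each monomial from 0 to 4 using ∫_0^4 c·x^n dx = c·4^(n+1)/(n+1):
  ∫_0^4 u(x)^2 dx = ∫_0^4 (4*x^4 + 4*x^2 + 1) dx. Term by term:
    ∫_0^4 4*x^4 dx = 4096/5;  ∫_0^4 4*x^2 dx = 256/3;  ∫_0^4 1 dx = 4.
  Sum: 4096/5 + 256/3 + 4 = 13628/15.
  ∫_0^4 u'(x)^2 dx = ∫_0^4 (16*x^2) dx. Term by term:
    ∫_0^4 16*x^2 dx = 1024/3.
Adding: ||u||_{H^1}^2 = 13628/15 + 1024/3 = 18748/15.


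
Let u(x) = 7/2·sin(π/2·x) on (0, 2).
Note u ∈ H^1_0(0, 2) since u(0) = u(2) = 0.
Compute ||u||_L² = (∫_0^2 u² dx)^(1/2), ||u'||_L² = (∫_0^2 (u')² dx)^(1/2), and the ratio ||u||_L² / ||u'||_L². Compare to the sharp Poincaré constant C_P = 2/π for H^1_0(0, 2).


||u||_L² / ||u'||_L² = 2/π = C_P.

u(x) = 7/2·sin(π/2·x), so u'(x) = 7*π*cos(π*x/2)/4.
Writing u(x) = A·sin(kπx/L) with A = 7/2 and k = 1, use ∫_0^L sin²(kπx/L) dx = L/2 and ∫_0^L cos²(kπx/L) dx = L/2.
u² = 49/4·sin²(π/2·x) and (u')² = 49*π^2/16·cos²(π/2·x), and each of sin², cos² integrates to L/2 = 1 over (0, 2).
∫_0^2 u² dx = 49/4, so ||u||_L² = 7/2.
∫_0^2 (u')² dx = 49*π^2/16, so ||u'||_L² = 7*π/4.
Ratio ||u||_L² / ||u'||_L² = 2/π.
Sharp Poincaré constant on H^1_0(0, 2) is C_P = L/π = 2/π, achieved by sin(π/2·x).
This is the k = 1 eigenfunction (up to amplitude), so the ratio equals the sharp Poincaré constant exactly.


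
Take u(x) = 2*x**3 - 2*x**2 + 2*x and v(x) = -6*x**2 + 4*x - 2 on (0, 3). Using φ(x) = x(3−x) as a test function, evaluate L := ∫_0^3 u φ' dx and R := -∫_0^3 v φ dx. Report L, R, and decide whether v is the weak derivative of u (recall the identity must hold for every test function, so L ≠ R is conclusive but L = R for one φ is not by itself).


LHS = -549/10, RHS = 549/10. No, v is not the weak derivative of u.

u(x) = 2*x**3 - 2*x**2 + 2*x, classical derivative u'(x) = 6*x**2 - 4*x + 2.
φ(x) = x(3−x), so φ'(x) = 3 - 2*x.
Note φ(0) = φ(3) = 0, so the boundary term u·φ vanishes.
LHS = ∫_0^3 u(x) φ'(x) dx = ∫_0^3 (-4*x^4 + 10*x^3 - 10*x^2 + 6*x) dx. Term by term:
  ∫_0^3 -4*x^4 dx = -972/5;  ∫_0^3 10*x^3 dx = 405/2;  ∫_0^3 -10*x^2 dx = -90;
  ∫_0^3 6*x dx = 27.
Sum: -972/5 + 405/2 − 90 + 27 = -549/10.
So LHS = -549/10.
∫_0^3 v(x) φ(x) dx = ∫_0^3 (6*x^4 - 22*x^3 + 14*x^2 - 6*x) dx. Term by term:
  ∫_0^3 6*x^4 dx = 1458/5;  ∫_0^3 -22*x^3 dx = -891/2;  ∫_0^3 14*x^2 dx = 126;
  ∫_0^3 -6*x dx = -27.
Sum: 1458/5 − 891/2 + 126 − 27 = -549/10.
So RHS = -∫_0^3 v(x) φ(x) dx = 549/10.
LHS − RHS = -549/5 ≠ 0, so the identity fails.
(For a valid weak derivative the identity must hold for EVERY test function, in particular this one. The failure shows v is NOT the weak derivative of u.)
Correct weak derivative would be u'(x) = 6*x**2 - 4*x + 2.
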